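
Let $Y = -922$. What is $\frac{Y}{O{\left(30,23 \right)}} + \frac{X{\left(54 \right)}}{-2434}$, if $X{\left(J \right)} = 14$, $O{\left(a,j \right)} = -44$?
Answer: $\frac{560883}{26774} \approx 20.949$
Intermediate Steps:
$\frac{Y}{O{\left(30,23 \right)}} + \frac{X{\left(54 \right)}}{-2434} = - \frac{922}{-44} + \frac{14}{-2434} = \left(-922\right) \left(- \frac{1}{44}\right) + 14 \left(- \frac{1}{2434}\right) = \frac{461}{22} - \frac{7}{1217} = \frac{560883}{26774}$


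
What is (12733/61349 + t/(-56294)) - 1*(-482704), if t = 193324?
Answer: 833523014698025/1726790303 ≈ 4.8270e+5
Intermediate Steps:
(12733/61349 + t/(-56294)) - 1*(-482704) = (12733/61349 + 193324/(-56294)) - 1*(-482704) = (12733*(1/61349) + 193324*(-1/56294)) + 482704 = (12733/61349 - 96662/28147) + 482704 = -5571721287/1726790303 + 482704 = 833523014698025/1726790303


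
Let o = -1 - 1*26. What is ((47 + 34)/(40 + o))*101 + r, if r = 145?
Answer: 10066/13 ≈ 774.31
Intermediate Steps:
o = -27 (o = -1 - 26 = -27)
((47 + 34)/(40 + o))*101 + r = ((47 + 34)/(40 - 27))*101 + 145 = (81/13)*101 + 145 = 8181/13 + 145 = 10066/13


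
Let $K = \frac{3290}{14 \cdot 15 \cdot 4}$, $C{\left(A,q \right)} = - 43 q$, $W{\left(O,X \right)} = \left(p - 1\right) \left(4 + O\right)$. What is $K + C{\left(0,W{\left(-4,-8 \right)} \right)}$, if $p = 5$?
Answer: $\frac{47}{12} \approx 3.9167$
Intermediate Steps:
$W{\left(O,X \right)} = 16 + 4 O$ ($W{\left(O,X \right)} = \left(5 - 1\right) \left(4 + O\right) = 4 \left(4 + O\right) = 16 + 4 O$)
$K = \frac{47}{12}$ ($K = \frac{3290}{210 \cdot 4} = \frac{3290}{840} = 3290 \cdot \frac{1}{840} = \frac{47}{12} \approx 3.9167$)
$K + C{\left(0,W{\left(-4,-8 \right)} \right)} = \frac{47}{12} - 43 \left(16 + 4 \left(-4\right)\right) = \frac{47}{12} - 43 \left(16 - 16\right) = \frac{47}{12} - 0 = \frac{47}{12} + 0 = \frac{47}{12}$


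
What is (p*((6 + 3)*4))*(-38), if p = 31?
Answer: -42408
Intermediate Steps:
(p*((6 + 3)*4))*(-38) = (31*((6 + 3)*4))*(-38) = (31*(9*4))*(-38) = (31*36)*(-38) = 1116*(-38) = -42408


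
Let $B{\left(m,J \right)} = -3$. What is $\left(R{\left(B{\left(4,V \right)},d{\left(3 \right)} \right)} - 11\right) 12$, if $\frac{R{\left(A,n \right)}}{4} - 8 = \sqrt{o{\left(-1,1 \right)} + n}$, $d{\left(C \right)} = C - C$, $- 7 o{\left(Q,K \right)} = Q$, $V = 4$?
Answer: $252 + \frac{48 \sqrt{7}}{7} \approx 270.14$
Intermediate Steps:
$o{\left(Q,K \right)} = - \frac{Q}{7}$
$d{\left(C \right)} = 0$
$R{\left(A,n \right)} = 32 + 4 \sqrt{\frac{1}{7} + n}$ ($R{\left(A,n \right)} = 32 + 4 \sqrt{\left(- \frac{1}{7}\right) \left(-1\right) + n} = 32 + 4 \sqrt{\frac{1}{7} + n}$)
$\left(R{\left(B{\left(4,V \right)},d{\left(3 \right)} \right)} - 11\right) 12 = \left(\left(32 + \frac{4 \sqrt{7 + 49 \cdot 0}}{7}\right) - 11\right) 12 = \left(\left(32 + \frac{4 \sqrt{7 + 0}}{7}\right) - 11\right) 12 = \left(\left(32 + \frac{4 \sqrt{7}}{7}\right) - 11\right) 12 = \left(21 + \frac{4 \sqrt{7}}{7}\right) 12 = 252 + \frac{48 \sqrt{7}}{7}$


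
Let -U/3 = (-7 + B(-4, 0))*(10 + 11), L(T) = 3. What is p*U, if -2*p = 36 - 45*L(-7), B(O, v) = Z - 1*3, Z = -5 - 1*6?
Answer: 130977/2 ≈ 65489.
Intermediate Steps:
Z = -11 (Z = -5 - 6 = -11)
B(O, v) = -14 (B(O, v) = -11 - 1*3 = -11 - 3 = -14)
p = 99/2 (p = -(36 - 45*3)/2 = -(36 - 135)/2 = -1/2*(-99) = 99/2 ≈ 49.500)
U = 1323 (U = -3*(-7 - 14)*(10 + 11) = -(-63)*21 = -3*(-441) = 1323)
p*U = (99/2)*1323 = 130977/2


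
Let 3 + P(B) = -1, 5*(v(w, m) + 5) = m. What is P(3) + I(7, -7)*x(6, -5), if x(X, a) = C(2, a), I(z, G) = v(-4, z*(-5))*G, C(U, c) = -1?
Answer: -88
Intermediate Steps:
v(w, m) = -5 + m/5
I(z, G) = G*(-5 - z) (I(z, G) = (-5 + (z*(-5))/5)*G = (-5 + (-5*z)/5)*G = (-5 - z)*G = G*(-5 - z))
P(B) = -4 (P(B) = -3 - 1 = -4)
x(X, a) = -1
P(3) + I(7, -7)*x(6, -5) = -4 - 7*(-5 - 1*7)*(-1) = -4 - 7*(-5 - 7)*(-1) = -4 - 7*(-12)*(-1) = -4 + 84*(-1) = -4 - 84 = -88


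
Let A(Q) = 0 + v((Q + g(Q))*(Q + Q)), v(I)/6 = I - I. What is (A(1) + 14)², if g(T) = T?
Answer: 196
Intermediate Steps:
v(I) = 0 (v(I) = 6*(I - I) = 6*0 = 0)
A(Q) = 0 (A(Q) = 0 + 0 = 0)
(A(1) + 14)² = (0 + 14)² = 14² = 196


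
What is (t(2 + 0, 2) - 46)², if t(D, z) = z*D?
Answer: 1764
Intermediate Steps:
t(D, z) = D*z
(t(2 + 0, 2) - 46)² = ((2 + 0)*2 - 46)² = (2*2 - 46)² = (4 - 46)² = (-42)² = 1764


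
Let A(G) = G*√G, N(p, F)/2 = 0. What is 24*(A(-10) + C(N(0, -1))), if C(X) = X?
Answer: -240*I*√10 ≈ -758.95*I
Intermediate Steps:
N(p, F) = 0 (N(p, F) = 2*0 = 0)
A(G) = G^(3/2)
24*(A(-10) + C(N(0, -1))) = 24*((-10)^(3/2) + 0) = 24*(-10*I*√10 + 0) = 24*(-10*I*√10) = -240*I*√10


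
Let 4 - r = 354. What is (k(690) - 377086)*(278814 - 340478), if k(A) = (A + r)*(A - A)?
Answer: 23252631104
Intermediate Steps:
r = -350 (r = 4 - 1*354 = 4 - 354 = -350)
k(A) = 0 (k(A) = (A - 350)*(A - A) = (-350 + A)*0 = 0)
(k(690) - 377086)*(278814 - 340478) = (0 - 377086)*(278814 - 340478) = -377086*(-61664) = 23252631104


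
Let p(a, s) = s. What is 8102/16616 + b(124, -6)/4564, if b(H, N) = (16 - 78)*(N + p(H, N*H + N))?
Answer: 14567905/1354204 ≈ 10.758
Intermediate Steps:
b(H, N) = -124*N - 62*H*N (b(H, N) = (16 - 78)*(N + (N*H + N)) = -62*(N + (H*N + N)) = -62*(N + (N + H*N)) = -62*(2*N + H*N) = -124*N - 62*H*N)
8102/16616 + b(124, -6)/4564 = 8102/16616 + (62*(-6)*(-2 - 1*124))/4564 = 8102*(1/16616) + (62*(-6)*(-2 - 124))*(1/4564) = 4051/8308 + (62*(-6)*(-126))*(1/4564) = 4051/8308 + 46872*(1/4564) = 4051/8308 + 1674/163 = 14567905/1354204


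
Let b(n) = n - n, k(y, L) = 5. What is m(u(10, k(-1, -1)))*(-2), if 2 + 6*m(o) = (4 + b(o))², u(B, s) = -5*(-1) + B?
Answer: -14/3 ≈ -4.6667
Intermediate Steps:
b(n) = 0
u(B, s) = 5 + B
m(o) = 7/3 (m(o) = -⅓ + (4 + 0)²/6 = -⅓ + (⅙)*4² = -⅓ + (⅙)*16 = -⅓ + 8/3 = 7/3)
m(u(10, k(-1, -1)))*(-2) = (7/3)*(-2) = -14/3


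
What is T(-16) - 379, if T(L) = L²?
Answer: -123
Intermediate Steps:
T(-16) - 379 = (-16)² - 379 = 256 - 379 = -123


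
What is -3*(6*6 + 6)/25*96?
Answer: -12096/25 ≈ -483.84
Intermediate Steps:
-3*(6*6 + 6)/25*96 = -3*(36 + 6)/25*96 = -126/25*96 = -12096/25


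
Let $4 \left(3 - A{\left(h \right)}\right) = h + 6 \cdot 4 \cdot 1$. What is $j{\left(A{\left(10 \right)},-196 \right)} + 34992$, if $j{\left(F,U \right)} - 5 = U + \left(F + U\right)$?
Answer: $\frac{69199}{2} \approx 34600.0$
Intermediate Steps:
$A{\left(h \right)} = -3 - \frac{h}{4}$ ($A{\left(h \right)} = 3 - \frac{h + 6 \cdot 4 \cdot 1}{4} = 3 - \frac{h + 24 \cdot 1}{4} = 3 - \frac{h + 24}{4} = 3 - \frac{24 + h}{4} = 3 - \left(6 + \frac{h}{4}\right) = -3 - \frac{h}{4}$)
$j{\left(F,U \right)} = 5 + F + 2 U$ ($j{\left(F,U \right)} = 5 + \left(U + \left(F + U\right)\right) = 5 + \left(F + 2 U\right) = 5 + F + 2 U$)
$j{\left(A{\left(10 \right)},-196 \right)} + 34992 = \left(5 - \frac{11}{2} + 2 \left(-196\right)\right) + 34992 = \left(5 - \frac{11}{2} - 392\right) + 34992 = - \frac{785}{2} + 34992 = \frac{69199}{2}$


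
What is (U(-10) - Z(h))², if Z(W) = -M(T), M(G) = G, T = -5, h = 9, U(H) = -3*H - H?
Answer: 1225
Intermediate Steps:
U(H) = -4*H
Z(W) = 5 (Z(W) = -1*(-5) = 5)
(U(-10) - Z(h))² = (-4*(-10) - 1*5)² = (40 - 5)² = 35² = 1225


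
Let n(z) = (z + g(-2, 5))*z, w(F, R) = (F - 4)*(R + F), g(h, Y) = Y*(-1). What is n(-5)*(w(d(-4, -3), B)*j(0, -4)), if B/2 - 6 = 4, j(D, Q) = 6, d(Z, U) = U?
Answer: -35700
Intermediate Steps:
g(h, Y) = -Y
B = 20 (B = 12 + 2*4 = 12 + 8 = 20)
w(F, R) = (-4 + F)*(F + R)
n(z) = z*(-5 + z) (n(z) = (z - 1*5)*z = (z - 5)*z = (-5 + z)*z = z*(-5 + z))
n(-5)*(w(d(-4, -3), B)*j(0, -4)) = (-5*(-5 - 5))*(((-3)**2 - 4*(-3) - 4*20 - 3*20)*6) = (-5*(-10))*((9 + 12 - 80 - 60)*6) = 50*(-119*6) = 50*(-714) = -35700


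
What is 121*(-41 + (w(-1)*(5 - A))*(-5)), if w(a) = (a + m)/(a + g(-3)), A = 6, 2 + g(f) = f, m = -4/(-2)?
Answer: -30371/6 ≈ -5061.8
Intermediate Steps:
m = 2 (m = -4*(-½) = 2)
g(f) = -2 + f
w(a) = (2 + a)/(-5 + a) (w(a) = (a + 2)/(a + (-2 - 3)) = (2 + a)/(a - 5) = (2 + a)/(-5 + a))
121*(-41 + (w(-1)*(5 - A))*(-5)) = 121*(-41 + (((2 - 1)/(-5 - 1))*(5 - 1*6))*(-5)) = 121*(-41 + ((1/(-6))*(5 - 6))*(-5)) = 121*(-41 + (-⅙*1*(-1))*(-5)) = 121*(-41 - ⅙*(-1)*(-5)) = 121*(-41 + (⅙)*(-5)) = 121*(-41 - ⅚) = 121*(-251/6) = -30371/6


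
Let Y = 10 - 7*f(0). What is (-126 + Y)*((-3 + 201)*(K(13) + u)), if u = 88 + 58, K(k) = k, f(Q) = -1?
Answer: -3431538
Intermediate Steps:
u = 146
Y = 17 (Y = 10 - 7*(-1) = 10 + 7 = 17)
(-126 + Y)*((-3 + 201)*(K(13) + u)) = (-126 + 17)*((-3 + 201)*(13 + 146)) = -21582*159 = -109*31482 = -3431538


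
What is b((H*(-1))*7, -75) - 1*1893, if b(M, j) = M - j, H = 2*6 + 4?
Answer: -1930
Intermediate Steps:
H = 16 (H = 12 + 4 = 16)
b((H*(-1))*7, -75) - 1*1893 = ((16*(-1))*7 - 1*(-75)) - 1*1893 = (-16*7 + 75) - 1893 = (-112 + 75) - 1893 = -37 - 1893 = -1930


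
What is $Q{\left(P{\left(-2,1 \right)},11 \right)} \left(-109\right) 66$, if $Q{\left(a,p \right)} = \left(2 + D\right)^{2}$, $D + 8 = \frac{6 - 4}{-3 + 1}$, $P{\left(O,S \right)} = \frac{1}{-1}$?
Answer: $-352506$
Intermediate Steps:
$P{\left(O,S \right)} = -1$
$D = -9$ ($D = -8 + \frac{6 - 4}{-3 + 1} = -8 + \frac{2}{-2} = -8 + 2 \left(- \frac{1}{2}\right) = -8 - 1 = -9$)
$Q{\left(a,p \right)} = 49$ ($Q{\left(a,p \right)} = \left(2 - 9\right)^{2} = \left(-7\right)^{2} = 49$)
$Q{\left(P{\left(-2,1 \right)},11 \right)} \left(-109\right) 66 = 49 \left(-109\right) 66 = \left(-5341\right) 66 = -352506$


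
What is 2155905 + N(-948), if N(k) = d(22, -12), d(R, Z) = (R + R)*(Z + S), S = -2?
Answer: 2155289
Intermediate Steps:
d(R, Z) = 2*R*(-2 + Z) (d(R, Z) = (R + R)*(Z - 2) = (2*R)*(-2 + Z) = 2*R*(-2 + Z))
N(k) = -616 (N(k) = 2*22*(-2 - 12) = 2*22*(-14) = -616)
2155905 + N(-948) = 2155905 - 616 = 2155289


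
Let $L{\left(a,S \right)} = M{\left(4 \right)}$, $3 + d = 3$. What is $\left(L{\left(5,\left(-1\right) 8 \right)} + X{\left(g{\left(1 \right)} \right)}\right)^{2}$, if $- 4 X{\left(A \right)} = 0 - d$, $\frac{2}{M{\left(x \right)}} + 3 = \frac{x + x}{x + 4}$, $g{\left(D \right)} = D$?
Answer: $1$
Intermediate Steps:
$d = 0$ ($d = -3 + 3 = 0$)
$M{\left(x \right)} = \frac{2}{-3 + \frac{2 x}{4 + x}}$ ($M{\left(x \right)} = \frac{2}{-3 + \frac{x + x}{x + 4}} = \frac{2}{-3 + \frac{2 x}{4 + x}}$)
$L{\left(a,S \right)} = -1$ ($L{\left(a,S \right)} = \frac{2 \left(-4 - 4\right)}{12 + 4} = \frac{2 \left(-4 - 4\right)}{16} = 2 \cdot \frac{1}{16} \left(-8\right) = -1$)
$X{\left(A \right)} = 0$ ($X{\left(A \right)} = - \frac{0 - 0}{4} = - \frac{0 + 0}{4} = \left(- \frac{1}{4}\right) 0 = 0$)
$\left(L{\left(5,\left(-1\right) 8 \right)} + X{\left(g{\left(1 \right)} \right)}\right)^{2} = \left(-1 + 0\right)^{2} = \left(-1\right)^{2} = 1$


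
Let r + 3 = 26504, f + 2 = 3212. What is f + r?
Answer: 29711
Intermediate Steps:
f = 3210 (f = -2 + 3212 = 3210)
r = 26501 (r = -3 + 26504 = 26501)
f + r = 3210 + 26501 = 29711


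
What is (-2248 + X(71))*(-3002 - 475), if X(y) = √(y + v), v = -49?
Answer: 7816296 - 3477*√22 ≈ 7.8000e+6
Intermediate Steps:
X(y) = √(-49 + y) (X(y) = √(y - 49) = √(-49 + y))
(-2248 + X(71))*(-3002 - 475) = (-2248 + √(-49 + 71))*(-3002 - 475) = (-2248 + √22)*(-3477) = 7816296 - 3477*√22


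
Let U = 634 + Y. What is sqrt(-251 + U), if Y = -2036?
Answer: I*sqrt(1653) ≈ 40.657*I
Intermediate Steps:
U = -1402 (U = 634 - 2036 = -1402)
sqrt(-251 + U) = sqrt(-251 - 1402) = sqrt(-1653) = I*sqrt(1653)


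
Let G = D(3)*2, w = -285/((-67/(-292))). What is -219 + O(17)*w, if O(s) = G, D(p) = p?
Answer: -513993/67 ≈ -7671.5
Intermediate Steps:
w = -83220/67 (w = -285/((-67*(-1/292))) = -285/67/292 = -285*292/67 = -83220/67 ≈ -1242.1)
G = 6 (G = 3*2 = 6)
O(s) = 6
-219 + O(17)*w = -219 + 6*(-83220/67) = -219 - 499320/67 = -513993/67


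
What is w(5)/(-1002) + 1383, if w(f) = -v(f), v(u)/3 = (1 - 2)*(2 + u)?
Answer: 461915/334 ≈ 1383.0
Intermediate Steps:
v(u) = -6 - 3*u (v(u) = 3*((1 - 2)*(2 + u)) = 3*(-(2 + u)) = 3*(-2 - u) = -6 - 3*u)
w(f) = 6 + 3*f (w(f) = -(-6 - 3*f) = 6 + 3*f)
w(5)/(-1002) + 1383 = (6 + 3*5)/(-1002) + 1383 = -(6 + 15)/1002 + 1383 = -1/1002*21 + 1383 = -7/334 + 1383 = 461915/334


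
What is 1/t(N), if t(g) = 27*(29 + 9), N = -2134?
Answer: 1/1026 ≈ 0.00097466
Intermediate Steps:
t(g) = 1026 (t(g) = 27*38 = 1026)
1/t(N) = 1/1026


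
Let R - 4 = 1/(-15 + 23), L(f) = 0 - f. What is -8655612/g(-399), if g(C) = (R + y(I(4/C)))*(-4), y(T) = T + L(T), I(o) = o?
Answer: 5770408/11 ≈ 5.2458e+5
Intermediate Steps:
L(f) = -f
y(T) = 0 (y(T) = T - T = 0)
R = 33/8 (R = 4 + 1/(-15 + 23) = 4 + 1/8 = 4 + ⅛ = 33/8 ≈ 4.1250)
g(C) = -33/2 (g(C) = (33/8 + 0)*(-4) = (33/8)*(-4) = -33/2)
-8655612/g(-399) = -8655612/(-33/2) = -8655612*(-2/33) = 5770408/11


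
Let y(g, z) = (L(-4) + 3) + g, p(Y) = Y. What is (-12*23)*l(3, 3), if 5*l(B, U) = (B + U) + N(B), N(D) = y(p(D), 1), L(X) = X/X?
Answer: -3588/5 ≈ -717.60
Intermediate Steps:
L(X) = 1
y(g, z) = 4 + g (y(g, z) = (1 + 3) + g = 4 + g)
N(D) = 4 + D
l(B, U) = ⅘ + U/5 + 2*B/5 (l(B, U) = ((B + U) + (4 + B))/5 = (4 + U + 2*B)/5 = ⅘ + U/5 + 2*B/5)
(-12*23)*l(3, 3) = (-12*23)*(⅘ + (⅕)*3 + (⅖)*3) = -276*(⅘ + ⅗ + 6/5) = -276*13/5 = -3588/5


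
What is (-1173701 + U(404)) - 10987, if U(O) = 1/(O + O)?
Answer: -957227903/808 ≈ -1.1847e+6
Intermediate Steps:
U(O) = 1/(2*O)
(-1173701 + U(404)) - 10987 = (-1173701 + (1/2)/404) - 10987 = (-1173701 + (1/2)*(1/404)) - 10987 = (-1173701 + 1/808) - 10987 = -948350407/808 - 10987 = -957227903/808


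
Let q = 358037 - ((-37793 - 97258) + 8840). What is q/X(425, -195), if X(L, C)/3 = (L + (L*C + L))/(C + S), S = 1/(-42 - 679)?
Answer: 22694443936/59140025 ≈ 383.74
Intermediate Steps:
q = 484248 (q = 358037 - (-135051 + 8840) = 358037 - 1*(-126211) = 358037 + 126211 = 484248)
S = -1/721 (S = 1/(-721) = -1/721 ≈ -0.0013870)
X(L, C) = 3*(2*L + C*L)/(-1/721 + C) (X(L, C) = 3*((L + (L*C + L))/(C - 1/721)) = 3*((L + (C*L + L))/(-1/721 + C)) = 3*((L + (L + C*L))/(-1/721 + C)) = 3*((2*L + C*L)/(-1/721 + C)) = 3*(2*L + C*L)/(-1/721 + C))
q/X(425, -195) = 484248/((2163*425*(2 - 195)/(-1 + 721*(-195)))) = 484248/((2163*425*(-193)/(-1 - 140595))) = 484248/((2163*425*(-193)/(-140596))) = 484248/((2163*425*(-1/140596)*(-193))) = 484248/(177420075/140596) = 484248*(140596/177420075) = 22694443936/59140025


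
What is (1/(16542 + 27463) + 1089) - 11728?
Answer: -468169194/44005 ≈ -10639.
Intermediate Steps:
(1/(16542 + 27463) + 1089) - 11728 = (1/44005 + 1089) - 11728 = 47921446/44005 - 11728 = -468169194/44005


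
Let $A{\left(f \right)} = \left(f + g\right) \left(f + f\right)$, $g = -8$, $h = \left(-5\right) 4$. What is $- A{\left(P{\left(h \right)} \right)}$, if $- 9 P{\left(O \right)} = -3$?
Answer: $\frac{46}{9} \approx 5.1111$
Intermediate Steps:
$h = -20$
$P{\left(O \right)} = \frac{1}{3}$ ($P{\left(O \right)} = \left(- \frac{1}{9}\right) \left(-3\right) = \frac{1}{3}$)
$A{\left(f \right)} = 2 f \left(-8 + f\right)$ ($A{\left(f \right)} = \left(f - 8\right) \left(f + f\right) = \left(-8 + f\right) 2 f = 2 f \left(-8 + f\right)$)
$- A{\left(P{\left(h \right)} \right)} = - \frac{2 \left(-8 + \frac{1}{3}\right)}{3} = - \frac{2 \left(-23\right)}{3 \cdot 3} = \left(-1\right) \left(- \frac{46}{9}\right) = \frac{46}{9}$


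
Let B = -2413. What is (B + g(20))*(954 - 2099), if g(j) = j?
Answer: 2739985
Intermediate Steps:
(B + g(20))*(954 - 2099) = (-2413 + 20)*(954 - 2099) = -2393*(-1145) = 2739985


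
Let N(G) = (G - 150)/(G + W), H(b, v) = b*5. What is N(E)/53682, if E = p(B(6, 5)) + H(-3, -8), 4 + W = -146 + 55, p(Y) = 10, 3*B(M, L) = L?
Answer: 31/1073640 ≈ 2.8874e-5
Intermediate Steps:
B(M, L) = L/3
H(b, v) = 5*b
W = -95 (W = -4 + (-146 + 55) = -4 - 91 = -95)
E = -5 (E = 10 + 5*(-3) = 10 - 15 = -5)
N(G) = (-150 + G)/(-95 + G) (N(G) = (G - 150)/(G - 95) = (-150 + G)/(-95 + G))
N(E)/53682 = ((-150 - 5)/(-95 - 5))/53682 = (-155/(-100))*(1/53682) = -1/100*(-155)*(1/53682) = (31/20)*(1/53682) = 31/1073640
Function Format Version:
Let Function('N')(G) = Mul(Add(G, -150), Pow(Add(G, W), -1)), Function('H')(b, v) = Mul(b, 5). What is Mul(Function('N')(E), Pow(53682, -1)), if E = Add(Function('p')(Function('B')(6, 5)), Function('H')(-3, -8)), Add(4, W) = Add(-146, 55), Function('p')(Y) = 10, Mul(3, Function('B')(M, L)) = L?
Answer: Rational(31, 1073640) ≈ 2.8874e-5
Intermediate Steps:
Function('B')(M, L) = Mul(Rational(1, 3), L)
Function('H')(b, v) = Mul(5, b)
W = -95 (W = Add(-4, Add(-146, 55)) = Add(-4, -91) = -95)
E = -5 (E = Add(10, Mul(5, -3)) = Add(10, -15) = -5)
Function('N')(G) = Mul(Pow(Add(-95, G), -1), Add(-150, G)) (Function('N')(G) = Mul(Add(G, -150), Pow(Add(G, -95), -1)) = Mul(Add(-150, G), Pow(Add(-95, G), -1)) = Mul(Pow(Add(-95, G), -1), Add(-150, G)))
Mul(Function('N')(E), Pow(53682, -1)) = Mul(Mul(Pow(Add(-95, -5), -1), Add(-150, -5)), Pow(53682, -1)) = Mul(Mul(Pow(-100, -1), -155), Rational(1, 53682)) = Mul(Mul(Rational(-1, 100), -155), Rational(1, 53682)) = Mul(Rational(31, 20), Rational(1, 53682)) = Rational(31, 1073640)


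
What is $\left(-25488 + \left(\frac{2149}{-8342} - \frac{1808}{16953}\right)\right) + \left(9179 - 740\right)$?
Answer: $- \frac{2411153930707}{141421926} \approx -17049.0$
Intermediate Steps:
$\left(-25488 + \left(\frac{2149}{-8342} - \frac{1808}{16953}\right)\right) + \left(9179 - 740\right) = \left(-25488 + \left(2149 \left(- \frac{1}{8342}\right) - \frac{1808}{16953}\right)\right) + \left(9179 - 740\right) = \left(-25488 - \frac{51514333}{141421926}\right) + 8439 = - \frac{3604613564221}{141421926} + 8439 = - \frac{2411153930707}{141421926}$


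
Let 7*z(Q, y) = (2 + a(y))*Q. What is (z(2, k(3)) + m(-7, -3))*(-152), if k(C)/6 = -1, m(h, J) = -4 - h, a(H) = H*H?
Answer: -14744/7 ≈ -2106.3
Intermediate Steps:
a(H) = H²
k(C) = -6 (k(C) = 6*(-1) = -6)
z(Q, y) = Q*(2 + y²)/7 (z(Q, y) = ((2 + y²)*Q)/7 = (Q*(2 + y²))/7 = Q*(2 + y²)/7)
(z(2, k(3)) + m(-7, -3))*(-152) = ((⅐)*2*(2 + (-6)²) + (-4 - 1*(-7)))*(-152) = ((⅐)*2*(2 + 36) + (-4 + 7))*(-152) = ((⅐)*2*38 + 3)*(-152) = (76/7 + 3)*(-152) = (97/7)*(-152) = -14744/7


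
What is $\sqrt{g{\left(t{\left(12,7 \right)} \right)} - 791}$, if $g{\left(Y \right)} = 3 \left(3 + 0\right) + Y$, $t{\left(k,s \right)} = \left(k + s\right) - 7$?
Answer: $i \sqrt{770} \approx 27.749 i$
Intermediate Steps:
$t{\left(k,s \right)} = -7 + k + s$
$g{\left(Y \right)} = 9 + Y$ ($g{\left(Y \right)} = 3 \cdot 3 + Y = 9 + Y$)
$\sqrt{g{\left(t{\left(12,7 \right)} \right)} - 791} = \sqrt{\left(9 + \left(-7 + 12 + 7\right)\right) - 791} = \sqrt{\left(9 + 12\right) - 791} = \sqrt{21 - 791} = \sqrt{-770} = i \sqrt{770}$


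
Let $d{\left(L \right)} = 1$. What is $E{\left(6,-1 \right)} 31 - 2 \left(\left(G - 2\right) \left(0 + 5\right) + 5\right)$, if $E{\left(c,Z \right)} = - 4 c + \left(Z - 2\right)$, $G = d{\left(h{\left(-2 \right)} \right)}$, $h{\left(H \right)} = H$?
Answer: $-837$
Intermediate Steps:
$G = 1$
$E{\left(c,Z \right)} = -2 + Z - 4 c$ ($E{\left(c,Z \right)} = - 4 c + \left(-2 + Z\right) = -2 + Z - 4 c$)
$E{\left(6,-1 \right)} 31 - 2 \left(\left(G - 2\right) \left(0 + 5\right) + 5\right) = \left(-2 - 1 - 24\right) 31 - 2 \left(\left(1 - 2\right) \left(0 + 5\right) + 5\right) = \left(-2 - 1 - 24\right) 31 - 2 \left(\left(-1\right) 5 + 5\right) = \left(-27\right) 31 - 2 \left(-5 + 5\right) = -837 - 0 = -837 + 0 = -837$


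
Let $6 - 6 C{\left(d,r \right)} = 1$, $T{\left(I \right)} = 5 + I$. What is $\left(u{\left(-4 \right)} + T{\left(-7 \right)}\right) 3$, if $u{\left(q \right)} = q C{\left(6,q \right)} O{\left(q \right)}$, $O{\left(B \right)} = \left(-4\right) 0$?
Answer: $-6$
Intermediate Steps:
$O{\left(B \right)} = 0$
$C{\left(d,r \right)} = \frac{5}{6}$ ($C{\left(d,r \right)} = 1 - \frac{1}{6} = \frac{5}{6}$)
$u{\left(q \right)} = 0$ ($u{\left(q \right)} = q \frac{5}{6} \cdot 0 = \frac{5 q}{6} \cdot 0 = 0$)
$\left(u{\left(-4 \right)} + T{\left(-7 \right)}\right) 3 = \left(0 + \left(5 - 7\right)\right) 3 = \left(0 - 2\right) 3 = \left(-2\right) 3 = -6$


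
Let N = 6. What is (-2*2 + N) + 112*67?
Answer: 7506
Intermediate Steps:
(-2*2 + N) + 112*67 = (-2*2 + 6) + 112*67 = (-4 + 6) + 7504 = 2 + 7504 = 7506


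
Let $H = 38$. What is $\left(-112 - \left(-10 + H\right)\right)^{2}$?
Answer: $19600$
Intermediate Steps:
$\left(-112 - \left(-10 + H\right)\right)^{2} = \left(-112 + \left(10 - 38\right)\right)^{2} = \left(-112 - 28\right)^{2} = \left(-140\right)^{2} = 19600$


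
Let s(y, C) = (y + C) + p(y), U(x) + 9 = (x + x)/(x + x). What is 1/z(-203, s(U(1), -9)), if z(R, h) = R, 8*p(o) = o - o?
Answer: -1/203 ≈ -0.0049261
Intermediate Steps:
p(o) = 0 (p(o) = (o - o)/8 = (⅛)*0 = 0)
U(x) = -8 (U(x) = -9 + (x + x)/(x + x) = -9 + (2*x)/((2*x)) = -9 + (2*x)*(1/(2*x)) = -9 + 1 = -8)
s(y, C) = C + y (s(y, C) = (y + C) + 0 = (C + y) + 0 = C + y)
1/z(-203, s(U(1), -9)) = 1/(-203) = -1/203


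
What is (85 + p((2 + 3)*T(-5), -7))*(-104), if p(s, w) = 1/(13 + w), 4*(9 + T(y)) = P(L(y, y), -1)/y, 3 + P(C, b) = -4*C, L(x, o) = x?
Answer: -26572/3 ≈ -8857.3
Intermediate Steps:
P(C, b) = -3 - 4*C
T(y) = -9 + (-3 - 4*y)/(4*y) (T(y) = -9 + ((-3 - 4*y)/y)/4 = -9 + (-3 - 4*y)/(4*y))
(85 + p((2 + 3)*T(-5), -7))*(-104) = (85 + 1/(13 - 7))*(-104) = (85 + 1/6)*(-104) = (85 + ⅙)*(-104) = (511/6)*(-104) = -26572/3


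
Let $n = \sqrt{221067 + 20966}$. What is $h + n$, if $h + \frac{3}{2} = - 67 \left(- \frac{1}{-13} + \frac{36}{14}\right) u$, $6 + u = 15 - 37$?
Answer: $\frac{129137}{26} + \sqrt{242033} \approx 5458.8$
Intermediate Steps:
$u = -28$ ($u = -6 + \left(15 - 37\right) = -6 - 22 = -28$)
$n = \sqrt{242033} \approx 491.97$
$h = \frac{129137}{26}$ ($h = - \frac{3}{2} + - 67 \left(- \frac{1}{-13} + \frac{36}{14}\right) \left(-28\right) = - \frac{3}{2} + - 67 \left(\left(-1\right) \left(- \frac{1}{13}\right) + 36 \cdot \frac{1}{14}\right) \left(-28\right) = - \frac{3}{2} + - 67 \left(\frac{1}{13} + \frac{18}{7}\right) \left(-28\right) = - \frac{3}{2} + \left(-67\right) \frac{241}{91} \left(-28\right) = - \frac{3}{2} - - \frac{64588}{13} = - \frac{3}{2} + \frac{64588}{13} = \frac{129137}{26} \approx 4966.8$)
$h + n = \frac{129137}{26} + \sqrt{242033}$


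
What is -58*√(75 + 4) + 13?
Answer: 13 - 58*√79 ≈ -502.52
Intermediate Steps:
-58*√(75 + 4) + 13 = -58*√79 + 13 = 13 - 58*√79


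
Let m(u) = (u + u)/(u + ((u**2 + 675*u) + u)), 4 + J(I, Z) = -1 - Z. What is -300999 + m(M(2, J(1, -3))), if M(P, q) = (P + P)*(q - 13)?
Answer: -185716381/617 ≈ -3.0100e+5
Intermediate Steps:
J(I, Z) = -5 - Z (J(I, Z) = -4 + (-1 - Z) = -5 - Z)
M(P, q) = 2*P*(-13 + q) (M(P, q) = (2*P)*(-13 + q) = 2*P*(-13 + q))
m(u) = 2*u/(u**2 + 677*u) (m(u) = (2*u)/(u + (u**2 + 676*u)) = (2*u)/(u**2 + 677*u) = 2*u/(u**2 + 677*u))
-300999 + m(M(2, J(1, -3))) = -300999 + 2/(677 + 2*2*(-13 + (-5 - 1*(-3)))) = -300999 + 2/(677 + 2*2*(-13 + (-5 + 3))) = -300999 + 2/(677 + 2*2*(-13 - 2)) = -300999 + 2/(677 + 2*2*(-15)) = -300999 + 2/(677 - 60) = -300999 + 2/617 = -185716381/617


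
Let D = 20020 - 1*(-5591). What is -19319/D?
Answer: -19319/25611 ≈ -0.75432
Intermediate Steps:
D = 25611 (D = 20020 + 5591 = 25611)
-19319/D = -19319/25611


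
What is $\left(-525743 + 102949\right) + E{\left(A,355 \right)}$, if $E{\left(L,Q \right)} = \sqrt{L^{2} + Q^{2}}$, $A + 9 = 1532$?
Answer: $-422794 + \sqrt{2445554} \approx -4.2123 \cdot 10^{5}$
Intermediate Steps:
$A = 1523$ ($A = -9 + 1532 = 1523$)
$\left(-525743 + 102949\right) + E{\left(A,355 \right)} = \left(-525743 + 102949\right) + \sqrt{1523^{2} + 355^{2}} = -422794 + \sqrt{2319529 + 126025} = -422794 + \sqrt{2445554}$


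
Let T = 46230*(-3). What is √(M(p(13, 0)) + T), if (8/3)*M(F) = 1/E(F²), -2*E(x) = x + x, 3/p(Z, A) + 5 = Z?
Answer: 13*I*√7386/3 ≈ 372.41*I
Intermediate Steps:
p(Z, A) = 3/(-5 + Z)
E(x) = -x (E(x) = -(x + x)/2 = -x)
T = -138690
M(F) = -3/(8*F²) (M(F) = 3/(8*((-F²))) = 3*(-1/F²)/8 = -3/(8*F²))
√(M(p(13, 0)) + T) = √(-3*(-5 + 13)²/9/8 - 138690) = √(-3/(8*(3/8)²) - 138690) = √(-3/8*64/9 - 138690) = √(-8/3 - 138690) = √(-416078/3) = 13*I*√7386/3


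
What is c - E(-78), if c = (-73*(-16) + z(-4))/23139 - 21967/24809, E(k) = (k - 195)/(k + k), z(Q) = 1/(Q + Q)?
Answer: -11871341131/4592443608 ≈ -2.5850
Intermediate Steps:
z(Q) = 1/(2*Q)
E(k) = (-195 + k)/(2*k) (E(k) = (-195 + k)/((2*k)) = (-195 + k)*(1/(2*k)) = (-195 + k)/(2*k))
c = -3834564817/4592443608 (c = (-73*(-16) + (½)/(-4))/23139 - 21967/24809 = (1168 + (½)*(-¼))*(1/23139) - 21967*1/24809 = (1168 - ⅛)*(1/23139) - 21967/24809 = (9343/8)*(1/23139) - 21967/24809 = 9343/185112 - 21967/24809 = -3834564817/4592443608 ≈ -0.83497)
c - E(-78) = -3834564817/4592443608 - (-195 - 78)/(2*(-78)) = -3834564817/4592443608 - (-1)*(-273)/(2*78) = -3834564817/4592443608 - 1*7/4 = -3834564817/4592443608 - 7/4 = -11871341131/4592443608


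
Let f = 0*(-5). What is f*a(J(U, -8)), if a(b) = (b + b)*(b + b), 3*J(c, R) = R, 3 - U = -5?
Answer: 0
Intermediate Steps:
U = 8 (U = 3 - 1*(-5) = 3 + 5 = 8)
J(c, R) = R/3
f = 0
a(b) = 4*b**2 (a(b) = (2*b)*(2*b) = 4*b**2)
f*a(J(U, -8)) = 0*(4*((1/3)*(-8))**2) = 0*(4*(-8/3)**2) = 0*(4*(64/9)) = 0*(256/9) = 0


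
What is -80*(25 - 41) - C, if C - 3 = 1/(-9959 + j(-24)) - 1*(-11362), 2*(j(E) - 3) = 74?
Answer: -100033114/9919 ≈ -10085.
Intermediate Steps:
j(E) = 40 (j(E) = 3 + (½)*74 = 3 + 37 = 40)
C = 112729434/9919 (C = 3 + (1/(-9959 + 40) - 1*(-11362)) = 3 + (1/(-9919) + 11362) = 3 + (-1/9919 + 11362) = 3 + 112699677/9919 = 112729434/9919 ≈ 11365.)
-80*(25 - 41) - C = -80*(25 - 41) - 1*112729434/9919 = -80*(-16) - 112729434/9919 = 1280 - 112729434/9919 = -100033114/9919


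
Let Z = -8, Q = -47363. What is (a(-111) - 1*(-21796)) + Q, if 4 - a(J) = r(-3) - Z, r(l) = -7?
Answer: -25564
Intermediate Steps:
a(J) = 3 (a(J) = 4 - (-7 - 1*(-8)) = 4 - (-7 + 8) = 4 - 1*1 = 4 - 1 = 3)
(a(-111) - 1*(-21796)) + Q = (3 - 1*(-21796)) - 47363 = (3 + 21796) - 47363 = 21799 - 47363 = -25564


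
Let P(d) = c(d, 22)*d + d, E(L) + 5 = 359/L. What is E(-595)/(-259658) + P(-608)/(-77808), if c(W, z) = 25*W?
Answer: -44615648547689/375658264065 ≈ -118.77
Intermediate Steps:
E(L) = -5 + 359/L
P(d) = d + 25*d**2 (P(d) = (25*d)*d + d = 25*d**2 + d = d + 25*d**2)
E(-595)/(-259658) + P(-608)/(-77808) = (-5 + 359/(-595))/(-259658) - 608*(1 + 25*(-608))/(-77808) = (-5 + 359*(-1/595))*(-1/259658) - 608*(1 - 15200)*(-1/77808) = (-5 - 359/595)*(-1/259658) - 608*(-15199)*(-1/77808) = -3334/595*(-1/259658) + 9240992*(-1/77808) = 1667/77248255 - 577562/4863 = -44615648547689/375658264065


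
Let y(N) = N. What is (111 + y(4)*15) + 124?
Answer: 295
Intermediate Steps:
(111 + y(4)*15) + 124 = (111 + 4*15) + 124 = (111 + 60) + 124 = 171 + 124 = 295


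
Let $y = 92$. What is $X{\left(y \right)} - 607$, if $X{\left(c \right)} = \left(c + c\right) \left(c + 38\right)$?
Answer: $23313$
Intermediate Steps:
$X{\left(c \right)} = 2 c \left(38 + c\right)$
$X{\left(y \right)} - 607 = 2 \cdot 92 \left(38 + 92\right) - 607 = 2 \cdot 92 \cdot 130 - 607 = 23920 - 607 = 23313$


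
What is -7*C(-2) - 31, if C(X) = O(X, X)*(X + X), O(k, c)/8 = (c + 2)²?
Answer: -31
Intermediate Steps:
O(k, c) = 8*(2 + c)² (O(k, c) = 8*(c + 2)² = 8*(2 + c)²)
C(X) = 16*X*(2 + X)² (C(X) = (8*(2 + X)²)*(X + X) = (8*(2 + X)²)*(2*X) = 16*X*(2 + X)²)
-7*C(-2) - 31 = -112*(-2)*(2 - 2)² - 31 = -112*(-2)*0² - 31 = -112*(-2)*0 - 31 = -7*0 - 31 = 0 - 31 = -31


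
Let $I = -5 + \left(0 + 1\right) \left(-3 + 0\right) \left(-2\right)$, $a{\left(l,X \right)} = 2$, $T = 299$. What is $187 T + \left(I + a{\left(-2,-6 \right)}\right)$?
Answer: $55916$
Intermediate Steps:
$I = 1$ ($I = -5 + 1 \left(-3\right) \left(-2\right) = -5 - -6 = -5 + 6 = 1$)
$187 T + \left(I + a{\left(-2,-6 \right)}\right) = 187 \cdot 299 + \left(1 + 2\right) = 55913 + 3 = 55916$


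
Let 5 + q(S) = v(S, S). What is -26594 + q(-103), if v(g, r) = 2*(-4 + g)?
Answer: -26813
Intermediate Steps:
v(g, r) = -8 + 2*g
q(S) = -13 + 2*S (q(S) = -5 + (-8 + 2*S) = -13 + 2*S)
-26594 + q(-103) = -26594 + (-13 + 2*(-103)) = -26594 + (-13 - 206) = -26594 - 219 = -26813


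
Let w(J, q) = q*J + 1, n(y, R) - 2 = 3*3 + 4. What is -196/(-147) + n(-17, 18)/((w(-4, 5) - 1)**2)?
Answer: 329/240 ≈ 1.3708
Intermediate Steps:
n(y, R) = 15 (n(y, R) = 2 + (3*3 + 4) = 2 + (9 + 4) = 2 + 13 = 15)
w(J, q) = 1 + J*q (w(J, q) = J*q + 1 = 1 + J*q)
-196/(-147) + n(-17, 18)/((w(-4, 5) - 1)**2) = -196/(-147) + 15/(((1 - 4*5) - 1)**2) = -196*(-1/147) + 15/(((1 - 20) - 1)**2) = 4/3 + 15/((-19 - 1)**2) = 4/3 + 15/((-20)**2) = 4/3 + 15/400 = 4/3 + 15*(1/400) = 4/3 + 3/80 = 329/240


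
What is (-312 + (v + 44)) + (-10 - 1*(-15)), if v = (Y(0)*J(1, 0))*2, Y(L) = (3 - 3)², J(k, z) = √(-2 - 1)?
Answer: -263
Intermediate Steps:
J(k, z) = I*√3 (J(k, z) = √(-3) = I*√3)
Y(L) = 0 (Y(L) = 0² = 0)
v = 0 (v = (0*(I*√3))*2 = 0*2 = 0)
(-312 + (v + 44)) + (-10 - 1*(-15)) = (-312 + (0 + 44)) + (-10 - 1*(-15)) = (-312 + 44) + (-10 + 15) = -268 + 5 = -263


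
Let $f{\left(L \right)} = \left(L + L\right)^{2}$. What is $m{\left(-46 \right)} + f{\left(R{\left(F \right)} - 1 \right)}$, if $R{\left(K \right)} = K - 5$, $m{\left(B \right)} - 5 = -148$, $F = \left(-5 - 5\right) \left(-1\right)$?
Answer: $-79$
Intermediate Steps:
$F = 10$ ($F = \left(-10\right) \left(-1\right) = 10$)
$m{\left(B \right)} = -143$ ($m{\left(B \right)} = 5 - 148 = -143$)
$R{\left(K \right)} = -5 + K$ ($R{\left(K \right)} = K - 5 = -5 + K$)
$f{\left(L \right)} = 4 L^{2}$ ($f{\left(L \right)} = \left(2 L\right)^{2} = 4 L^{2}$)
$m{\left(-46 \right)} + f{\left(R{\left(F \right)} - 1 \right)} = -143 + 4 \left(\left(-5 + 10\right) - 1\right)^{2} = -143 + 4 \left(5 - 1\right)^{2} = -143 + 4 \cdot 4^{2} = -143 + 4 \cdot 16 = -143 + 64 = -79$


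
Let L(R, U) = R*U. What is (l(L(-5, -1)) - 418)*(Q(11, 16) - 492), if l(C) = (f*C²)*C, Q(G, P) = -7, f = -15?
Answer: 1144207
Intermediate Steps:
l(C) = -15*C³ (l(C) = (-15*C²)*C = -15*C³)
(l(L(-5, -1)) - 418)*(Q(11, 16) - 492) = (-15*(-5*(-1))³ - 418)*(-7 - 492) = (-15*5³ - 418)*(-499) = (-15*125 - 418)*(-499) = (-1875 - 418)*(-499) = -2293*(-499) = 1144207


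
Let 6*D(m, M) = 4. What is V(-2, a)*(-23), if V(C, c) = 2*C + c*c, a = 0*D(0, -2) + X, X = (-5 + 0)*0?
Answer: 92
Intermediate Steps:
D(m, M) = ⅔ (D(m, M) = (⅙)*4 = ⅔)
X = 0 (X = -5*0 = 0)
a = 0 (a = 0*(⅔) + 0 = 0 + 0 = 0)
V(C, c) = c² + 2*C (V(C, c) = 2*C + c² = c² + 2*C)
V(-2, a)*(-23) = (0² + 2*(-2))*(-23) = (0 - 4)*(-23) = -4*(-23) = 92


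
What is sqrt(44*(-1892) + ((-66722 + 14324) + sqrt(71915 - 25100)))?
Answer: sqrt(-135646 + sqrt(46815)) ≈ 368.01*I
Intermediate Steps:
sqrt(44*(-1892) + ((-66722 + 14324) + sqrt(71915 - 25100))) = sqrt(-83248 + (-52398 + sqrt(46815))) = sqrt(-135646 + sqrt(46815))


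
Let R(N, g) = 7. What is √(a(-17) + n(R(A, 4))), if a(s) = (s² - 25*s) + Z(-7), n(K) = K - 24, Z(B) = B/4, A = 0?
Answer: 3*√309/2 ≈ 26.368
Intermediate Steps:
Z(B) = B/4 (Z(B) = B*(¼) = B/4)
n(K) = -24 + K
a(s) = -7/4 + s² - 25*s (a(s) = (s² - 25*s) + (¼)*(-7) = (s² - 25*s) - 7/4 = -7/4 + s² - 25*s)
√(a(-17) + n(R(A, 4))) = √((-7/4 + (-17)² - 25*(-17)) + (-24 + 7)) = √((-7/4 + 289 + 425) - 17) = √(2849/4 - 17) = √(2781/4) = 3*√309/2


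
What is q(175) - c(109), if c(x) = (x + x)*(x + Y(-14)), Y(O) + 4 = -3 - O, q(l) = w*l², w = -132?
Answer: -4067788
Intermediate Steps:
q(l) = -132*l²
Y(O) = -7 - O (Y(O) = -4 + (-3 - O) = -7 - O)
c(x) = 2*x*(7 + x) (c(x) = (x + x)*(x + (-7 - 1*(-14))) = (2*x)*(x + (-7 + 14)) = (2*x)*(x + 7) = (2*x)*(7 + x) = 2*x*(7 + x))
q(175) - c(109) = -132*175² - 2*109*(7 + 109) = -132*30625 - 2*109*116 = -4042500 - 1*25288 = -4042500 - 25288 = -4067788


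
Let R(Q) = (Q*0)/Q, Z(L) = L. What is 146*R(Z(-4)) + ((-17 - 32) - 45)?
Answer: -94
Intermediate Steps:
R(Q) = 0 (R(Q) = 0/Q = 0)
146*R(Z(-4)) + ((-17 - 32) - 45) = 146*0 + ((-17 - 32) - 45) = 0 + (-49 - 45) = 0 - 94 = -94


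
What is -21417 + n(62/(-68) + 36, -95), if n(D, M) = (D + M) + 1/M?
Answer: -69370459/3230 ≈ -21477.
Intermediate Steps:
n(D, M) = D + M + 1/M
-21417 + n(62/(-68) + 36, -95) = -21417 + ((62/(-68) + 36) - 95 + 1/(-95)) = -21417 + ((62*(-1/68) + 36) - 95 - 1/95) = -21417 + ((-31/34 + 36) - 95 - 1/95) = -21417 + (1193/34 - 95 - 1/95) = -21417 - 193549/3230 = -69370459/3230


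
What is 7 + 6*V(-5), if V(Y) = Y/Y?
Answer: 13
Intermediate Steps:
V(Y) = 1
7 + 6*V(-5) = 7 + 6*1 = 7 + 6 = 13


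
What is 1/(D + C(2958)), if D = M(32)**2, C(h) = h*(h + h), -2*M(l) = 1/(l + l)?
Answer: 16384/286712266753 ≈ 5.7144e-8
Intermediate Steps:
M(l) = -1/(4*l) (M(l) = -1/(2*(l + l)) = -1/(2*l)/2 = -1/(4*l))
C(h) = 2*h**2 (C(h) = h*(2*h) = 2*h**2)
D = 1/16384 (D = (-1/4/32)**2 = (-1/4*1/32)**2 = (-1/128)**2 = 1/16384 ≈ 6.1035e-5)
1/(D + C(2958)) = 1/(1/16384 + 2*2958**2) = 1/(1/16384 + 2*8749764) = 1/(1/16384 + 17499528) = 1/(286712266753/16384) = 16384/286712266753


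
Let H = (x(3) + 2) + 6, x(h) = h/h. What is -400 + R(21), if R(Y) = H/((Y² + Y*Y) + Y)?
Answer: -120397/301 ≈ -399.99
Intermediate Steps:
x(h) = 1
H = 9 (H = (1 + 2) + 6 = 3 + 6 = 9)
R(Y) = 9/(Y + 2*Y²) (R(Y) = 9/((Y² + Y*Y) + Y) = 9/((Y² + Y²) + Y) = 9/(2*Y² + Y) = 9/(Y + 2*Y²))
-400 + R(21) = -400 + 9/(21*(1 + 2*21)) = -400 + 9*(1/21)/(1 + 42) = -400 + 9*(1/21)/43 = -400 + 9*(1/21)*(1/43) = -400 + 3/301 = -120397/301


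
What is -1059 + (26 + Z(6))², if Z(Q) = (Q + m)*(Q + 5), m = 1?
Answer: 9550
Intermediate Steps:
Z(Q) = (1 + Q)*(5 + Q) (Z(Q) = (Q + 1)*(Q + 5) = (1 + Q)*(5 + Q))
-1059 + (26 + Z(6))² = -1059 + (26 + (5 + 6² + 6*6))² = -1059 + (26 + (5 + 36 + 36))² = -1059 + (26 + 77)² = -1059 + 103² = -1059 + 10609 = 9550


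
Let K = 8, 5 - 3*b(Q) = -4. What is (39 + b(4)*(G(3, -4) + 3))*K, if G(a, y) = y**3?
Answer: -1152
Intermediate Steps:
b(Q) = 3 (b(Q) = 5/3 - 1/3*(-4) = 5/3 + 4/3 = 3)
(39 + b(4)*(G(3, -4) + 3))*K = (39 + 3*((-4)**3 + 3))*8 = (39 + 3*(-64 + 3))*8 = (39 + 3*(-61))*8 = (39 - 183)*8 = -144*8 = -1152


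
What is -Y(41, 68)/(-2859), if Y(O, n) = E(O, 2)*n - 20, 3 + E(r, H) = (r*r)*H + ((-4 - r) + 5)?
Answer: 75224/953 ≈ 78.934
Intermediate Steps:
E(r, H) = -2 - r + H*r**2 (E(r, H) = -3 + ((r*r)*H + ((-4 - r) + 5)) = -3 + (r**2*H + (1 - r)) = -3 + (H*r**2 + (1 - r)) = -3 + (1 - r + H*r**2) = -2 - r + H*r**2)
Y(O, n) = -20 + n*(-2 - O + 2*O**2) (Y(O, n) = (-2 - O + 2*O**2)*n - 20 = n*(-2 - O + 2*O**2) - 20 = -20 + n*(-2 - O + 2*O**2))
-Y(41, 68)/(-2859) = -(-20 - 1*68*(2 + 41 - 2*41**2))/(-2859) = -(-20 - 1*68*(2 + 41 - 2*1681))*(-1)/2859 = -(-20 - 1*68*(2 + 41 - 3362))*(-1)/2859 = -(-20 - 1*68*(-3319))*(-1)/2859 = -(-20 + 225692)*(-1)/2859 = -225672*(-1)/2859 = -1*(-75224/953) = 75224/953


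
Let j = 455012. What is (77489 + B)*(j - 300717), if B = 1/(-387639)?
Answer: 4634675943128650/387639 ≈ 1.1956e+10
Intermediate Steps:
B = -1/387639 ≈ -2.5797e-6
(77489 + B)*(j - 300717) = (77489 - 1/387639)*(455012 - 300717) = (30037758470/387639)*154295 = 4634675943128650/387639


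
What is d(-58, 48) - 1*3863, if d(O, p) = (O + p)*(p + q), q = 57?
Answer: -4913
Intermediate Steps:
d(O, p) = (57 + p)*(O + p) (d(O, p) = (O + p)*(p + 57) = (O + p)*(57 + p) = (57 + p)*(O + p))
d(-58, 48) - 1*3863 = (48² + 57*(-58) + 57*48 - 58*48) - 1*3863 = (2304 - 3306 + 2736 - 2784) - 3863 = -1050 - 3863 = -4913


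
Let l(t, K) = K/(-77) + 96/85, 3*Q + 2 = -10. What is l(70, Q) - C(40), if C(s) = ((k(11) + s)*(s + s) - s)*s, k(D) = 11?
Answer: -1057664268/6545 ≈ -1.6160e+5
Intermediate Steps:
Q = -4 (Q = -⅔ + (⅓)*(-10) = -⅔ - 10/3 = -4)
l(t, K) = 96/85 - K/77 (l(t, K) = K*(-1/77) + 96*(1/85) = -K/77 + 96/85 = 96/85 - K/77)
C(s) = s*(-s + 2*s*(11 + s)) (C(s) = ((11 + s)*(s + s) - s)*s = ((11 + s)*(2*s) - s)*s = (2*s*(11 + s) - s)*s = (-s + 2*s*(11 + s))*s = s*(-s + 2*s*(11 + s)))
l(70, Q) - C(40) = (96/85 - 1/77*(-4)) - 40²*(21 + 2*40) = (96/85 + 4/77) - 1600*(21 + 80) = 7732/6545 - 1600*101 = 7732/6545 - 1*161600 = 7732/6545 - 161600 = -1057664268/6545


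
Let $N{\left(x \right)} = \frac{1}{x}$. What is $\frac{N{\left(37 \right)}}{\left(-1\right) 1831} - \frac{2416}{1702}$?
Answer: $- \frac{2211871}{1558181} \approx -1.4195$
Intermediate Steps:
$\frac{N{\left(37 \right)}}{\left(-1\right) 1831} - \frac{2416}{1702} = \frac{1}{37 \left(\left(-1\right) 1831\right)} - \frac{2416}{1702} = \frac{1}{37 \left(-1831\right)} - \frac{1208}{851} = \frac{1}{37} \left(- \frac{1}{1831}\right) - \frac{1208}{851} = - \frac{1}{67747} - \frac{1208}{851} = - \frac{2211871}{1558181}$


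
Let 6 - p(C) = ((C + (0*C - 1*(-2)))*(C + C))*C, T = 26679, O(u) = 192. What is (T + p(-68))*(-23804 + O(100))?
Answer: -15042095436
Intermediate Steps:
p(C) = 6 - 2*C**2*(2 + C) (p(C) = 6 - (C + (0*C - 1*(-2)))*(C + C)*C = 6 - (C + (0 + 2))*(2*C)*C = 6 - (C + 2)*(2*C)*C = 6 - (2 + C)*(2*C)*C = 6 - 2*C*(2 + C)*C = 6 - 2*C**2*(2 + C))
(T + p(-68))*(-23804 + O(100)) = (26679 + (6 - 4*(-68)**2 - 2*(-68)**3))*(-23804 + 192) = (26679 + (6 - 4*4624 - 2*(-314432)))*(-23612) = (26679 + (6 - 18496 + 628864))*(-23612) = (26679 + 610374)*(-23612) = 637053*(-23612) = -15042095436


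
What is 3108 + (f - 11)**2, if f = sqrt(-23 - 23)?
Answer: 3183 - 22*I*sqrt(46) ≈ 3183.0 - 149.21*I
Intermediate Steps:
f = I*sqrt(46) (f = sqrt(-46) = I*sqrt(46) ≈ 6.7823*I)
3108 + (f - 11)**2 = 3108 + (I*sqrt(46) - 11)**2 = 3108 + (-11 + I*sqrt(46))**2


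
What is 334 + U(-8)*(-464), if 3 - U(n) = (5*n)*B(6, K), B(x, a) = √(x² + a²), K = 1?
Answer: -1058 - 18560*√37 ≈ -1.1395e+5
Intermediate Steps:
B(x, a) = √(a² + x²)
U(n) = 3 - 5*n*√37 (U(n) = 3 - 5*n*√(1² + 6²) = 3 - 5*n*√(1 + 36) = 3 - 5*n*√37)
334 + U(-8)*(-464) = 334 + (3 - 5*(-8)*√37)*(-464) = 334 + (3 + 40*√37)*(-464) = 334 + (-1392 - 18560*√37) = -1058 - 18560*√37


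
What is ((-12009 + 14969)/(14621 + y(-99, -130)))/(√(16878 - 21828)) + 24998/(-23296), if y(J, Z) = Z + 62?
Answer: -12499/11648 - 296*I*√22/480249 ≈ -1.0731 - 0.0028909*I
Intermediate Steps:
y(J, Z) = 62 + Z
((-12009 + 14969)/(14621 + y(-99, -130)))/(√(16878 - 21828)) + 24998/(-23296) = ((-12009 + 14969)/(14621 + (62 - 130)))/(√(16878 - 21828)) + 24998/(-23296) = (2960/(14621 - 68))/(√(-4950)) + 24998*(-1/23296) = (2960/14553)/((15*I*√22)) - 12499/11648 = (2960*(1/14553))*(-I*√22/330) - 12499/11648 = 2960*(-I*√22/330)/14553 - 12499/11648 = -296*I*√22/480249 - 12499/11648 = -12499/11648 - 296*I*√22/480249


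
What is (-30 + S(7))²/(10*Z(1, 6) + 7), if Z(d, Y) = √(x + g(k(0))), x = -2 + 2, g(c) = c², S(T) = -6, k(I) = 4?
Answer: 1296/47 ≈ 27.574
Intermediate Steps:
x = 0
Z(d, Y) = 4 (Z(d, Y) = √(0 + 4²) = √(0 + 16) = √16 = 4)
(-30 + S(7))²/(10*Z(1, 6) + 7) = (-30 - 6)²/(10*4 + 7) = (-36)²/(40 + 7) = 1296/47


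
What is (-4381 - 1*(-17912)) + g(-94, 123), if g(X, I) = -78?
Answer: 13453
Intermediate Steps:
(-4381 - 1*(-17912)) + g(-94, 123) = (-4381 - 1*(-17912)) - 78 = (-4381 + 17912) - 78 = 13531 - 78 = 13453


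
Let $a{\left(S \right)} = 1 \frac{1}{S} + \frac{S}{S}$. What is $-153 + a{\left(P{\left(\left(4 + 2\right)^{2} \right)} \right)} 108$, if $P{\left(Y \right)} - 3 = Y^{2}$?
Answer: $- \frac{19449}{433} \approx -44.917$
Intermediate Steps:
$P{\left(Y \right)} = 3 + Y^{2}$
$a{\left(S \right)} = 1 + \frac{1}{S}$ ($a{\left(S \right)} = \frac{1}{S} + 1 = 1 + \frac{1}{S}$)
$-153 + a{\left(P{\left(\left(4 + 2\right)^{2} \right)} \right)} 108 = -153 + \frac{1 + \left(3 + \left(\left(4 + 2\right)^{2}\right)^{2}\right)}{3 + \left(\left(4 + 2\right)^{2}\right)^{2}} \cdot 108 = -153 + \frac{1 + \left(3 + \left(6^{2}\right)^{2}\right)}{3 + \left(6^{2}\right)^{2}} \cdot 108 = -153 + \frac{1 + \left(3 + 36^{2}\right)}{3 + 36^{2}} \cdot 108 = -153 + \frac{1 + \left(3 + 1296\right)}{3 + 1296} \cdot 108 = -153 + \frac{1 + 1299}{1299} \cdot 108 = -153 + \frac{1}{1299} \cdot 1300 \cdot 108 = -153 + \frac{1300}{1299} \cdot 108 = -153 + \frac{46800}{433} = - \frac{19449}{433}$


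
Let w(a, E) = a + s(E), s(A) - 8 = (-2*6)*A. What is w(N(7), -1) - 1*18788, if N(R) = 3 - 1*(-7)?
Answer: -18758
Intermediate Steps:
s(A) = 8 - 12*A (s(A) = 8 + (-2*6)*A = 8 - 12*A)
N(R) = 10 (N(R) = 3 + 7 = 10)
w(a, E) = 8 + a - 12*E (w(a, E) = a + (8 - 12*E) = 8 + a - 12*E)
w(N(7), -1) - 1*18788 = (8 + 10 - 12*(-1)) - 1*18788 = (8 + 10 + 12) - 18788 = 30 - 18788 = -18758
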